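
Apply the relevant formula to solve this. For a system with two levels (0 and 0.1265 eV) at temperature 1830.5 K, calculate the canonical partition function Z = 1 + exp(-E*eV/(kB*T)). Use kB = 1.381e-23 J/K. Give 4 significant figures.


Step 1: Compute beta*E = E*eV/(kB*T) = 0.1265*1.602e-19/(1.381e-23*1830.5) = 0.8017
Step 2: exp(-beta*E) = exp(-0.8017) = 0.4486
Step 3: Z = 1 + 0.4486 = 1.449

1.449


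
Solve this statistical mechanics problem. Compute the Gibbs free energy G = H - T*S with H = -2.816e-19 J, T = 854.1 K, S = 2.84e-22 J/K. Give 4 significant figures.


Step 1: T*S = 854.1 * 2.84e-22 = 2.426e-19 J
Step 2: G = H - T*S = -2.816e-19 - 2.426e-19
Step 3: G = -5.242e-19 J

-5.242e-19


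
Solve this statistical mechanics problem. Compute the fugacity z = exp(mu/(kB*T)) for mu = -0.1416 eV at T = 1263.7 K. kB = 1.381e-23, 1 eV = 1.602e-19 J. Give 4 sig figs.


Step 1: Convert mu to Joules: -0.1416*1.602e-19 = -2.268e-20 J
Step 2: kB*T = 1.381e-23*1263.7 = 1.745e-20 J
Step 3: mu/(kB*T) = -1.3
Step 4: z = exp(-1.3) = 0.2726

0.2726


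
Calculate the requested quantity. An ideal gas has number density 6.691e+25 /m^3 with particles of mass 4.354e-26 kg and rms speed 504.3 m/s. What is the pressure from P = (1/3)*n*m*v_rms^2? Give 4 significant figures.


Step 1: v_rms^2 = 504.3^2 = 2.543e+05
Step 2: n*m = 6.691e+25*4.354e-26 = 2.913
Step 3: P = (1/3)*2.913*2.543e+05 = 2.47e+05 Pa

2.47e+05


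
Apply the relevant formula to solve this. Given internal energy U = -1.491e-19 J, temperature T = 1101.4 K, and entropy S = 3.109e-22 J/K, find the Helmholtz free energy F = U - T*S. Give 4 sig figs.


Step 1: T*S = 1101.4 * 3.109e-22 = 3.424e-19 J
Step 2: F = U - T*S = -1.491e-19 - 3.424e-19
Step 3: F = -4.915e-19 J

-4.915e-19


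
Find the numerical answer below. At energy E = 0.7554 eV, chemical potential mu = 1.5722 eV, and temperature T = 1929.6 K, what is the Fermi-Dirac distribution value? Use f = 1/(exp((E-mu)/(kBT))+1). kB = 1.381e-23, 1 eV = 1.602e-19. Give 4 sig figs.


Step 1: (E - mu) = 0.7554 - 1.5722 = -0.8168 eV
Step 2: Convert: (E-mu)*eV = -1.309e-19 J
Step 3: x = (E-mu)*eV/(kB*T) = -4.91
Step 4: f = 1/(exp(-4.91)+1) = 0.9927

0.9927


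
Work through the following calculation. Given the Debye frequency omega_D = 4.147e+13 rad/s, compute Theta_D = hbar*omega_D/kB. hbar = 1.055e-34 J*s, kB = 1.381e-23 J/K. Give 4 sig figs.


Step 1: hbar*omega_D = 1.055e-34 * 4.147e+13 = 4.375e-21 J
Step 2: Theta_D = 4.375e-21 / 1.381e-23
Step 3: Theta_D = 316.8 K

316.8


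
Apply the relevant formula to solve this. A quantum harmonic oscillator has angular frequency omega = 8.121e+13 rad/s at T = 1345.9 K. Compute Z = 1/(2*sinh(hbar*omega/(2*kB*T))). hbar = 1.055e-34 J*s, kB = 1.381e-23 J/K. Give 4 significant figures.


Step 1: Compute x = hbar*omega/(kB*T) = 1.055e-34*8.121e+13/(1.381e-23*1345.9) = 0.461
Step 2: x/2 = 0.2305
Step 3: sinh(x/2) = 0.2325
Step 4: Z = 1/(2*0.2325) = 2.15

2.15


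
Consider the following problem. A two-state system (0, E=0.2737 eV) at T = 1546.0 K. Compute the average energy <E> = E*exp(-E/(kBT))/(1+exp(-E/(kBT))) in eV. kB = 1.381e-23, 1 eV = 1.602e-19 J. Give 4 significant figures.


Step 1: beta*E = 0.2737*1.602e-19/(1.381e-23*1546.0) = 2.054
Step 2: exp(-beta*E) = 0.1283
Step 3: <E> = 0.2737*0.1283/(1+0.1283) = 0.03111 eV

0.03111


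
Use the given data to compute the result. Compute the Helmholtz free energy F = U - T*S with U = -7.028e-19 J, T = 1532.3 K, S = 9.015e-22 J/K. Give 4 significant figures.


Step 1: T*S = 1532.3 * 9.015e-22 = 1.381e-18 J
Step 2: F = U - T*S = -7.028e-19 - 1.381e-18
Step 3: F = -2.084e-18 J

-2.084e-18


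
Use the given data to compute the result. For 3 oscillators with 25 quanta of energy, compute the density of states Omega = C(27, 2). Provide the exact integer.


Step 1: Use binomial coefficient C(27, 2)
Step 2: Numerator = 27! / 25!
Step 3: Denominator = 2!
Step 4: Omega = 351

351


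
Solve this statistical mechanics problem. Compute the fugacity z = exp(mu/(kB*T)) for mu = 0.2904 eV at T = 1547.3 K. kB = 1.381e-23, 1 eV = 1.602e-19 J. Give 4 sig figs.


Step 1: Convert mu to Joules: 0.2904*1.602e-19 = 4.652e-20 J
Step 2: kB*T = 1.381e-23*1547.3 = 2.137e-20 J
Step 3: mu/(kB*T) = 2.177
Step 4: z = exp(2.177) = 8.821

8.821


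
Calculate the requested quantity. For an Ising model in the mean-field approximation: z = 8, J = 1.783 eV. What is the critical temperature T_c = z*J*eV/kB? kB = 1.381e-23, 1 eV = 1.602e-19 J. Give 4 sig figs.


Step 1: z*J = 8*1.783 = 14.26 eV
Step 2: Convert to Joules: 14.26*1.602e-19 = 2.285e-18 J
Step 3: T_c = 2.285e-18 / 1.381e-23 = 1.655e+05 K

1.655e+05


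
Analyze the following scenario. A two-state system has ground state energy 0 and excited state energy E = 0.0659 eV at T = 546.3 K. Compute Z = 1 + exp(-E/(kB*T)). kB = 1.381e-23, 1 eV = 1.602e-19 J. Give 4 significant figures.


Step 1: Compute beta*E = E*eV/(kB*T) = 0.0659*1.602e-19/(1.381e-23*546.3) = 1.399
Step 2: exp(-beta*E) = exp(-1.399) = 0.2468
Step 3: Z = 1 + 0.2468 = 1.247

1.247


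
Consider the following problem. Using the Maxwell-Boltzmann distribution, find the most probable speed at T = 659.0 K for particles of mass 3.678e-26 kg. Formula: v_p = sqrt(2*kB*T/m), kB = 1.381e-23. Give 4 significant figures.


Step 1: Numerator = 2*kB*T = 2*1.381e-23*659.0 = 1.82e-20
Step 2: Ratio = 1.82e-20 / 3.678e-26 = 4.949e+05
Step 3: v_p = sqrt(4.949e+05) = 703.5 m/s

703.5


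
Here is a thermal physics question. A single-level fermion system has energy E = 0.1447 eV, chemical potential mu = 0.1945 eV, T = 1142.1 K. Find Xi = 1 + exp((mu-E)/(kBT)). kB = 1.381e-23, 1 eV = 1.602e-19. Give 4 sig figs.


Step 1: (mu - E) = 0.1945 - 0.1447 = 0.0498 eV
Step 2: x = (mu-E)*eV/(kB*T) = 0.0498*1.602e-19/(1.381e-23*1142.1) = 0.5058
Step 3: exp(x) = 1.658
Step 4: Xi = 1 + 1.658 = 2.658

2.658


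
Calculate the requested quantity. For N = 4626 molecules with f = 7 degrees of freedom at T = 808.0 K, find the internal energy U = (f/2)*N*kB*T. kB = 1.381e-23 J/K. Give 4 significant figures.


Step 1: f/2 = 7/2 = 3.5
Step 2: N*kB*T = 4626*1.381e-23*808.0 = 5.162e-17
Step 3: U = 3.5 * 5.162e-17 = 1.807e-16 J

1.807e-16


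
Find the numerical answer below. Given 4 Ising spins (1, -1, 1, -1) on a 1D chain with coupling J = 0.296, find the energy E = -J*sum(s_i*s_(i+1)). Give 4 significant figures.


Step 1: Nearest-neighbor products: -1, -1, -1
Step 2: Sum of products = -3
Step 3: E = -0.296 * -3 = 0.888

0.888


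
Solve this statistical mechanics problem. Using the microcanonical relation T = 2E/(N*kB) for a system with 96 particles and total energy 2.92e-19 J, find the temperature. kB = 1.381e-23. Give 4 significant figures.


Step 1: Numerator = 2*E = 2*2.92e-19 = 5.84e-19 J
Step 2: Denominator = N*kB = 96*1.381e-23 = 1.326e-21
Step 3: T = 5.84e-19 / 1.326e-21 = 440.5 K

440.5


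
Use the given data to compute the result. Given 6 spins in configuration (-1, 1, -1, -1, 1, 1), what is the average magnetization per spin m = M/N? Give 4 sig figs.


Step 1: Count up spins (+1): 3, down spins (-1): 3
Step 2: Total magnetization M = 3 - 3 = 0
Step 3: m = M/N = 0/6 = 0

0


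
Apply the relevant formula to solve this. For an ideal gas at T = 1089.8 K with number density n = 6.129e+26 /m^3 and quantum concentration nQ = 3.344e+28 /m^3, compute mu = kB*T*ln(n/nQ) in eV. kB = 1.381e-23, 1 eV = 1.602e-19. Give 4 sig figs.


Step 1: n/nQ = 6.129e+26/3.344e+28 = 0.01833
Step 2: ln(n/nQ) = -3.999
Step 3: mu = kB*T*ln(n/nQ) = 1.505e-20*-3.999 = -6.019e-20 J
Step 4: Convert to eV: -6.019e-20/1.602e-19 = -0.3757 eV

-0.3757


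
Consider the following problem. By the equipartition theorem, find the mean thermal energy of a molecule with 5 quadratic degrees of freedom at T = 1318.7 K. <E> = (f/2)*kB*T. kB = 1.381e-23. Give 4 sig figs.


Step 1: f/2 = 5/2 = 2.5
Step 2: kB*T = 1.381e-23 * 1318.7 = 1.821e-20
Step 3: <E> = 2.5 * 1.821e-20 = 4.553e-20 J

4.553e-20


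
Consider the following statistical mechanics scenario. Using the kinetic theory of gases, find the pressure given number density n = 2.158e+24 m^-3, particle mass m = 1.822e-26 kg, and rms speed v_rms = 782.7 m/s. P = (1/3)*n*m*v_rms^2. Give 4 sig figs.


Step 1: v_rms^2 = 782.7^2 = 6.126e+05
Step 2: n*m = 2.158e+24*1.822e-26 = 0.03932
Step 3: P = (1/3)*0.03932*6.126e+05 = 8029 Pa

8029


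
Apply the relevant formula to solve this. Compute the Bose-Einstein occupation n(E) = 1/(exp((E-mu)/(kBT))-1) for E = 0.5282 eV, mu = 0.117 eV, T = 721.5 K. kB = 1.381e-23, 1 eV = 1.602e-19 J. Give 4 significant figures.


Step 1: (E - mu) = 0.4112 eV
Step 2: x = (E-mu)*eV/(kB*T) = 0.4112*1.602e-19/(1.381e-23*721.5) = 6.611
Step 3: exp(x) = 743.4
Step 4: n = 1/(exp(x)-1) = 0.001347

0.001347


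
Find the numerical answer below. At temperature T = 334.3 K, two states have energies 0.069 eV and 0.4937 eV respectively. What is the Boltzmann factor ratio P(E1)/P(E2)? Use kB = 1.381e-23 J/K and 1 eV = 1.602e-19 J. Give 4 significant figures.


Step 1: Compute energy difference dE = E1 - E2 = 0.069 - 0.4937 = -0.4247 eV
Step 2: Convert to Joules: dE_J = -0.4247 * 1.602e-19 = -6.804e-20 J
Step 3: Compute exponent = -dE_J / (kB * T) = -(-6.804e-20) / (1.381e-23 * 334.3) = 14.74
Step 4: P(E1)/P(E2) = exp(14.74) = 2.514e+06

2.514e+06


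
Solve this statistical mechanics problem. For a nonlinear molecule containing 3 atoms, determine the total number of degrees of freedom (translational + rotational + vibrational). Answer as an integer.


Step 1: Translational DOF = 3
Step 2: Rotational DOF (nonlinear) = 3
Step 3: Vibrational DOF = 3*3 - 6 = 3
Step 4: Total = 3 + 3 + 3 = 9

9


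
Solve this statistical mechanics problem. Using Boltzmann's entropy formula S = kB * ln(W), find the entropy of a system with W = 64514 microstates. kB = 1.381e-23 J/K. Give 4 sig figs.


Step 1: ln(W) = ln(64514) = 11.07
Step 2: S = kB * ln(W) = 1.381e-23 * 11.07
Step 3: S = 1.529e-22 J/K

1.529e-22


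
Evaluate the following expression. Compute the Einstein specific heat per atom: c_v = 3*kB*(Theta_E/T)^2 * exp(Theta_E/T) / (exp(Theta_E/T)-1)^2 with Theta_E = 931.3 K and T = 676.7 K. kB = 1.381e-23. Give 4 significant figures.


Step 1: x = Theta_E/T = 931.3/676.7 = 1.376
Step 2: x^2 = 1.894
Step 3: exp(x) = 3.96
Step 4: c_v = 3*1.381e-23*1.894*3.96/(3.96-1)^2 = 3.547e-23

3.547e-23


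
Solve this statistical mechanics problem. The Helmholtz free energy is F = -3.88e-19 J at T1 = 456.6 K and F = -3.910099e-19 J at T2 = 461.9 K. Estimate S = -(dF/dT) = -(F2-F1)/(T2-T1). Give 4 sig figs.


Step 1: dF = F2 - F1 = -3.910099e-19 - (-3.88e-19) = -3.0099e-21 J
Step 2: dT = T2 - T1 = 461.9 - 456.6 = 5.3 K
Step 3: S = -dF/dT = -(-3.0099e-21)/5.3 = 5.679e-22 J/K

5.679e-22


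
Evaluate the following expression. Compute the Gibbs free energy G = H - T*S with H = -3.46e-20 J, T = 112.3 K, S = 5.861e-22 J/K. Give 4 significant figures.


Step 1: T*S = 112.3 * 5.861e-22 = 6.582e-20 J
Step 2: G = H - T*S = -3.46e-20 - 6.582e-20
Step 3: G = -1.004e-19 J

-1.004e-19


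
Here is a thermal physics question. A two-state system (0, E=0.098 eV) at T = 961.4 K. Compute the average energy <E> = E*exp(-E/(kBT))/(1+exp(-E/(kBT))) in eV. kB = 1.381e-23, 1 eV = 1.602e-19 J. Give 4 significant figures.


Step 1: beta*E = 0.098*1.602e-19/(1.381e-23*961.4) = 1.182
Step 2: exp(-beta*E) = 0.3065
Step 3: <E> = 0.098*0.3065/(1+0.3065) = 0.02299 eV

0.02299


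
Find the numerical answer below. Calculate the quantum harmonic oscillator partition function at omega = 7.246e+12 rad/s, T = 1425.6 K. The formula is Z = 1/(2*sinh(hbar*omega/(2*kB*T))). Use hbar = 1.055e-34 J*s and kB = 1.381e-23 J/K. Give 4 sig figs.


Step 1: Compute x = hbar*omega/(kB*T) = 1.055e-34*7.246e+12/(1.381e-23*1425.6) = 0.03883
Step 2: x/2 = 0.01941
Step 3: sinh(x/2) = 0.01942
Step 4: Z = 1/(2*0.01942) = 25.75

25.75


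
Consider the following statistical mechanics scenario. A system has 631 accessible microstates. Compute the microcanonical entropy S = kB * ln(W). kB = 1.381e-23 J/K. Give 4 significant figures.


Step 1: ln(W) = ln(631) = 6.447
Step 2: S = kB * ln(W) = 1.381e-23 * 6.447
Step 3: S = 8.904e-23 J/K

8.904e-23


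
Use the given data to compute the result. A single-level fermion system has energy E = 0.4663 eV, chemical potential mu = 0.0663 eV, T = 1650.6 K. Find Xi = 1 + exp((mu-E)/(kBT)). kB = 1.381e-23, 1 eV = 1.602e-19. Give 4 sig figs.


Step 1: (mu - E) = 0.0663 - 0.4663 = -0.4 eV
Step 2: x = (mu-E)*eV/(kB*T) = -0.4*1.602e-19/(1.381e-23*1650.6) = -2.811
Step 3: exp(x) = 0.06013
Step 4: Xi = 1 + 0.06013 = 1.06

1.06


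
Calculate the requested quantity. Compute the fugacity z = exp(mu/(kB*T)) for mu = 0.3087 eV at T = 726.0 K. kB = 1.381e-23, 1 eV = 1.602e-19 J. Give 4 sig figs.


Step 1: Convert mu to Joules: 0.3087*1.602e-19 = 4.945e-20 J
Step 2: kB*T = 1.381e-23*726.0 = 1.003e-20 J
Step 3: mu/(kB*T) = 4.933
Step 4: z = exp(4.933) = 138.7

138.7


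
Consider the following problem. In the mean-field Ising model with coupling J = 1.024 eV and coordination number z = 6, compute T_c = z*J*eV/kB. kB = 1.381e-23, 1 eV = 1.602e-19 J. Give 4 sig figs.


Step 1: z*J = 6*1.024 = 6.144 eV
Step 2: Convert to Joules: 6.144*1.602e-19 = 9.843e-19 J
Step 3: T_c = 9.843e-19 / 1.381e-23 = 7.127e+04 K

7.127e+04


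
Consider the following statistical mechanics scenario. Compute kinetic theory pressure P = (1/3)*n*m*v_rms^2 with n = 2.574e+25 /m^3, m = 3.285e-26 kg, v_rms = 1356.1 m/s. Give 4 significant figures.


Step 1: v_rms^2 = 1356.1^2 = 1.839e+06
Step 2: n*m = 2.574e+25*3.285e-26 = 0.8456
Step 3: P = (1/3)*0.8456*1.839e+06 = 5.183e+05 Pa

5.183e+05


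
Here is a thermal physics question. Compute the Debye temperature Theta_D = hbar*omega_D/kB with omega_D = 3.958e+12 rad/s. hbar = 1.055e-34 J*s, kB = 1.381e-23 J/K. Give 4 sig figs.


Step 1: hbar*omega_D = 1.055e-34 * 3.958e+12 = 4.176e-22 J
Step 2: Theta_D = 4.176e-22 / 1.381e-23
Step 3: Theta_D = 30.24 K

30.24


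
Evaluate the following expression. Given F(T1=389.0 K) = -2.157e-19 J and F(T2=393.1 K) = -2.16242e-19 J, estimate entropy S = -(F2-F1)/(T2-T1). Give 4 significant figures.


Step 1: dF = F2 - F1 = -2.16242e-19 - (-2.157e-19) = -5.42e-22 J
Step 2: dT = T2 - T1 = 393.1 - 389.0 = 4.1 K
Step 3: S = -dF/dT = -(-5.42e-22)/4.1 = 1.322e-22 J/K

1.322e-22


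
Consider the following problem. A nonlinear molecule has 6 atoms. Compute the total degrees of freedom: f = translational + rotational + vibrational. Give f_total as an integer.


Step 1: Translational DOF = 3
Step 2: Rotational DOF (nonlinear) = 3
Step 3: Vibrational DOF = 3*6 - 6 = 12
Step 4: Total = 3 + 3 + 12 = 18

18


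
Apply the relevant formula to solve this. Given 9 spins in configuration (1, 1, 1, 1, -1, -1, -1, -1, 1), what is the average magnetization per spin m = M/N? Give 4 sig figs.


Step 1: Count up spins (+1): 5, down spins (-1): 4
Step 2: Total magnetization M = 5 - 4 = 1
Step 3: m = M/N = 1/9 = 0.1111

0.1111


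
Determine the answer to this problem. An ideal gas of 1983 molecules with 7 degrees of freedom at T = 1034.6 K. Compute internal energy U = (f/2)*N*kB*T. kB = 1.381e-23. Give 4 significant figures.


Step 1: f/2 = 7/2 = 3.5
Step 2: N*kB*T = 1983*1.381e-23*1034.6 = 2.833e-17
Step 3: U = 3.5 * 2.833e-17 = 9.916e-17 J

9.916e-17


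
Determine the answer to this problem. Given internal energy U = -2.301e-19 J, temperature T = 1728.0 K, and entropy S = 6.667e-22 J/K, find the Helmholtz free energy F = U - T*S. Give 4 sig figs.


Step 1: T*S = 1728.0 * 6.667e-22 = 1.152e-18 J
Step 2: F = U - T*S = -2.301e-19 - 1.152e-18
Step 3: F = -1.382e-18 J

-1.382e-18


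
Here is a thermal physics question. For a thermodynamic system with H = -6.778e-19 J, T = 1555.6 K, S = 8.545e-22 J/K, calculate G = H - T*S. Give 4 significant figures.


Step 1: T*S = 1555.6 * 8.545e-22 = 1.329e-18 J
Step 2: G = H - T*S = -6.778e-19 - 1.329e-18
Step 3: G = -2.007e-18 J

-2.007e-18


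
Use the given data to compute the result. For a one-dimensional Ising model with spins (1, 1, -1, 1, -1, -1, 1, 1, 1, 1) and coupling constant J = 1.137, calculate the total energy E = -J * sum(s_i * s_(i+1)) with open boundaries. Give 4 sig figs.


Step 1: Nearest-neighbor products: 1, -1, -1, -1, 1, -1, 1, 1, 1
Step 2: Sum of products = 1
Step 3: E = -1.137 * 1 = -1.137

-1.137


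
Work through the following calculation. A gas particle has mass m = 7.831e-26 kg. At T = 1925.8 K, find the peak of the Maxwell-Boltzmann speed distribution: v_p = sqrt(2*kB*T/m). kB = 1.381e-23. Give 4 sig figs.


Step 1: Numerator = 2*kB*T = 2*1.381e-23*1925.8 = 5.319e-20
Step 2: Ratio = 5.319e-20 / 7.831e-26 = 6.792e+05
Step 3: v_p = sqrt(6.792e+05) = 824.2 m/s

824.2


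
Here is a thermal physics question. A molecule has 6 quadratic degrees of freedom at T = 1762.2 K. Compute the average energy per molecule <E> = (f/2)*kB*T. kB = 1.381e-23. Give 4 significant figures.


Step 1: f/2 = 6/2 = 3
Step 2: kB*T = 1.381e-23 * 1762.2 = 2.434e-20
Step 3: <E> = 3 * 2.434e-20 = 7.301e-20 J

7.301e-20


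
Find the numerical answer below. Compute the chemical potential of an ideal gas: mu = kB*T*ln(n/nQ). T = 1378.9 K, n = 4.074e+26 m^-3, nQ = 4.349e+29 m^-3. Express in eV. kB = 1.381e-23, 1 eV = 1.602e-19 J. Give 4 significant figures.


Step 1: n/nQ = 4.074e+26/4.349e+29 = 0.0009368
Step 2: ln(n/nQ) = -6.973
Step 3: mu = kB*T*ln(n/nQ) = 1.904e-20*-6.973 = -1.328e-19 J
Step 4: Convert to eV: -1.328e-19/1.602e-19 = -0.8289 eV

-0.8289


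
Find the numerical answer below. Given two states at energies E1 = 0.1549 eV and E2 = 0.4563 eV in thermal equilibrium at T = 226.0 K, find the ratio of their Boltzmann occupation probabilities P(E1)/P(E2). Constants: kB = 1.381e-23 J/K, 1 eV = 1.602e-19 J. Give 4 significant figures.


Step 1: Compute energy difference dE = E1 - E2 = 0.1549 - 0.4563 = -0.3014 eV
Step 2: Convert to Joules: dE_J = -0.3014 * 1.602e-19 = -4.828e-20 J
Step 3: Compute exponent = -dE_J / (kB * T) = -(-4.828e-20) / (1.381e-23 * 226.0) = 15.47
Step 4: P(E1)/P(E2) = exp(15.47) = 5.233e+06

5.233e+06


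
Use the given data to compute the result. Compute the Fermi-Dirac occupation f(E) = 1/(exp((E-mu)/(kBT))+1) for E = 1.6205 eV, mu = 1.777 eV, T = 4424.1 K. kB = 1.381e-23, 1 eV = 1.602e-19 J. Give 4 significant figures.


Step 1: (E - mu) = 1.6205 - 1.777 = -0.1565 eV
Step 2: Convert: (E-mu)*eV = -2.507e-20 J
Step 3: x = (E-mu)*eV/(kB*T) = -0.4104
Step 4: f = 1/(exp(-0.4104)+1) = 0.6012

0.6012


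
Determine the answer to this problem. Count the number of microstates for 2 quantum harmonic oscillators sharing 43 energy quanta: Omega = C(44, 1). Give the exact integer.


Step 1: Use binomial coefficient C(44, 1)
Step 2: Numerator = 44! / 43!
Step 3: Denominator = 1!
Step 4: Omega = 44

44


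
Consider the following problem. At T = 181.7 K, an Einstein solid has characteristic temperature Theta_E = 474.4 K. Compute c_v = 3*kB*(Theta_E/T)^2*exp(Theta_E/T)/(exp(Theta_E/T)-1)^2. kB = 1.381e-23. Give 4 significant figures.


Step 1: x = Theta_E/T = 474.4/181.7 = 2.611
Step 2: x^2 = 6.817
Step 3: exp(x) = 13.61
Step 4: c_v = 3*1.381e-23*6.817*13.61/(13.61-1)^2 = 2.417e-23

2.417e-23


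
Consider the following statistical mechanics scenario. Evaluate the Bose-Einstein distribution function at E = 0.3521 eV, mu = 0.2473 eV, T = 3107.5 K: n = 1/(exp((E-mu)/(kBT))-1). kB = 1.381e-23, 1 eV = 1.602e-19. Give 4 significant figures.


Step 1: (E - mu) = 0.1048 eV
Step 2: x = (E-mu)*eV/(kB*T) = 0.1048*1.602e-19/(1.381e-23*3107.5) = 0.3912
Step 3: exp(x) = 1.479
Step 4: n = 1/(exp(x)-1) = 2.089

2.089


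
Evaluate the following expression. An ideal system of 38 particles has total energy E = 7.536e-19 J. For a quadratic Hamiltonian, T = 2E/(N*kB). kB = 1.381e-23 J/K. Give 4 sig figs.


Step 1: Numerator = 2*E = 2*7.536e-19 = 1.507e-18 J
Step 2: Denominator = N*kB = 38*1.381e-23 = 5.248e-22
Step 3: T = 1.507e-18 / 5.248e-22 = 2872 K

2872


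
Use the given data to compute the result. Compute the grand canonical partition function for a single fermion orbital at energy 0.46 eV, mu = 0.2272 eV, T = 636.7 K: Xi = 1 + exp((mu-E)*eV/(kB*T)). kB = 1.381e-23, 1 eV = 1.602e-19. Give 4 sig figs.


Step 1: (mu - E) = 0.2272 - 0.46 = -0.2328 eV
Step 2: x = (mu-E)*eV/(kB*T) = -0.2328*1.602e-19/(1.381e-23*636.7) = -4.241
Step 3: exp(x) = 0.01439
Step 4: Xi = 1 + 0.01439 = 1.014

1.014


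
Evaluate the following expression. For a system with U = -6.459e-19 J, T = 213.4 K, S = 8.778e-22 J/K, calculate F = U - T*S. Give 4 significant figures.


Step 1: T*S = 213.4 * 8.778e-22 = 1.873e-19 J
Step 2: F = U - T*S = -6.459e-19 - 1.873e-19
Step 3: F = -8.332e-19 J

-8.332e-19


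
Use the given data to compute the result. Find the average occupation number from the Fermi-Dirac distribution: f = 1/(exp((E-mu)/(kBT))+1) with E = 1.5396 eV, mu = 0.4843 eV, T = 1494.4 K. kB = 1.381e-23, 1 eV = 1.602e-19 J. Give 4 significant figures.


Step 1: (E - mu) = 1.5396 - 0.4843 = 1.055 eV
Step 2: Convert: (E-mu)*eV = 1.691e-19 J
Step 3: x = (E-mu)*eV/(kB*T) = 8.192
Step 4: f = 1/(exp(8.192)+1) = 0.0002768

0.0002768


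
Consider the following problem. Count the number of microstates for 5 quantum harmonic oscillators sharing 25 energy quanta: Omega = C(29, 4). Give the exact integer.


Step 1: Use binomial coefficient C(29, 4)
Step 2: Numerator = 29! / 25!
Step 3: Denominator = 4!
Step 4: Omega = 23751

23751


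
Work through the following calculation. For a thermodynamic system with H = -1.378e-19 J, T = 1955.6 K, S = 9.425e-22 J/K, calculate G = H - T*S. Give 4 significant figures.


Step 1: T*S = 1955.6 * 9.425e-22 = 1.843e-18 J
Step 2: G = H - T*S = -1.378e-19 - 1.843e-18
Step 3: G = -1.981e-18 J

-1.981e-18


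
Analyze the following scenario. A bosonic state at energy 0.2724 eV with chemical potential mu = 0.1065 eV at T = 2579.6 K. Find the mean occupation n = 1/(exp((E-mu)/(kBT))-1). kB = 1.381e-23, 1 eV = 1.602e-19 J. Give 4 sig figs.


Step 1: (E - mu) = 0.1659 eV
Step 2: x = (E-mu)*eV/(kB*T) = 0.1659*1.602e-19/(1.381e-23*2579.6) = 0.746
Step 3: exp(x) = 2.109
Step 4: n = 1/(exp(x)-1) = 0.902

0.902


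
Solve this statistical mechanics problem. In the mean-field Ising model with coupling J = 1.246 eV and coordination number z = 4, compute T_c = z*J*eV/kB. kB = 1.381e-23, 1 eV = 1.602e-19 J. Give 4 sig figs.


Step 1: z*J = 4*1.246 = 4.984 eV
Step 2: Convert to Joules: 4.984*1.602e-19 = 7.984e-19 J
Step 3: T_c = 7.984e-19 / 1.381e-23 = 5.782e+04 K

5.782e+04


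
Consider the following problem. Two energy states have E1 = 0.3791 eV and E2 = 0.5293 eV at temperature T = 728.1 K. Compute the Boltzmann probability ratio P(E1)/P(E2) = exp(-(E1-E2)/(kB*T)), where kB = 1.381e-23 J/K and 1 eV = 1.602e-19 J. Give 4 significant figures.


Step 1: Compute energy difference dE = E1 - E2 = 0.3791 - 0.5293 = -0.1502 eV
Step 2: Convert to Joules: dE_J = -0.1502 * 1.602e-19 = -2.406e-20 J
Step 3: Compute exponent = -dE_J / (kB * T) = -(-2.406e-20) / (1.381e-23 * 728.1) = 2.393
Step 4: P(E1)/P(E2) = exp(2.393) = 10.95

10.95


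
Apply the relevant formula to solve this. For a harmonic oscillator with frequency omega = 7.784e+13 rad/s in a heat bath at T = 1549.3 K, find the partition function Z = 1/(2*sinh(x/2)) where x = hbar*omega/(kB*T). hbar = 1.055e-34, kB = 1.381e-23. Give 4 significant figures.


Step 1: Compute x = hbar*omega/(kB*T) = 1.055e-34*7.784e+13/(1.381e-23*1549.3) = 0.3838
Step 2: x/2 = 0.1919
Step 3: sinh(x/2) = 0.1931
Step 4: Z = 1/(2*0.1931) = 2.589

2.589


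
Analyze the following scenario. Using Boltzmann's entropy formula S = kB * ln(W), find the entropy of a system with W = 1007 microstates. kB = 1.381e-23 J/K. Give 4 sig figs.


Step 1: ln(W) = ln(1007) = 6.915
Step 2: S = kB * ln(W) = 1.381e-23 * 6.915
Step 3: S = 9.549e-23 J/K

9.549e-23


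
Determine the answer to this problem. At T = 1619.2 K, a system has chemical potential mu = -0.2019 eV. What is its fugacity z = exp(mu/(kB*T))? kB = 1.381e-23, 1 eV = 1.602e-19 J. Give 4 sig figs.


Step 1: Convert mu to Joules: -0.2019*1.602e-19 = -3.234e-20 J
Step 2: kB*T = 1.381e-23*1619.2 = 2.236e-20 J
Step 3: mu/(kB*T) = -1.446
Step 4: z = exp(-1.446) = 0.2354

0.2354


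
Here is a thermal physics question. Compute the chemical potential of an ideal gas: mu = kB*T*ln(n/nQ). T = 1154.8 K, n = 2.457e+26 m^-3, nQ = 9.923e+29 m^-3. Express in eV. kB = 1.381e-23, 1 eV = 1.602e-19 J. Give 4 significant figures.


Step 1: n/nQ = 2.457e+26/9.923e+29 = 0.0002476
Step 2: ln(n/nQ) = -8.304
Step 3: mu = kB*T*ln(n/nQ) = 1.595e-20*-8.304 = -1.324e-19 J
Step 4: Convert to eV: -1.324e-19/1.602e-19 = -0.8266 eV

-0.8266


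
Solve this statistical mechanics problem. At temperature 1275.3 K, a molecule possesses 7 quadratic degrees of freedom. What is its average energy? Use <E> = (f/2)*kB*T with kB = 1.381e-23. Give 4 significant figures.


Step 1: f/2 = 7/2 = 3.5
Step 2: kB*T = 1.381e-23 * 1275.3 = 1.761e-20
Step 3: <E> = 3.5 * 1.761e-20 = 6.164e-20 J

6.164e-20


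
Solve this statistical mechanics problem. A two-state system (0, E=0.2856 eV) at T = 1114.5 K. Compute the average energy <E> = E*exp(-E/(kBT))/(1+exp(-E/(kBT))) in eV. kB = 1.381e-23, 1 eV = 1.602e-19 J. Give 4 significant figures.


Step 1: beta*E = 0.2856*1.602e-19/(1.381e-23*1114.5) = 2.973
Step 2: exp(-beta*E) = 0.05117
Step 3: <E> = 0.2856*0.05117/(1+0.05117) = 0.0139 eV

0.0139


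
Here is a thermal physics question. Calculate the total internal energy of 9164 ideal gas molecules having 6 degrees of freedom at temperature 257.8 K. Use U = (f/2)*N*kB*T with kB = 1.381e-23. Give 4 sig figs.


Step 1: f/2 = 6/2 = 3.0
Step 2: N*kB*T = 9164*1.381e-23*257.8 = 3.263e-17
Step 3: U = 3.0 * 3.263e-17 = 9.788e-17 J

9.788e-17


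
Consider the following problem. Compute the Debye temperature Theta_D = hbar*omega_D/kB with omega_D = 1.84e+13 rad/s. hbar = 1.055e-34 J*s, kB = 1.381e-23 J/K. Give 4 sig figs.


Step 1: hbar*omega_D = 1.055e-34 * 1.84e+13 = 1.941e-21 J
Step 2: Theta_D = 1.941e-21 / 1.381e-23
Step 3: Theta_D = 140.6 K

140.6


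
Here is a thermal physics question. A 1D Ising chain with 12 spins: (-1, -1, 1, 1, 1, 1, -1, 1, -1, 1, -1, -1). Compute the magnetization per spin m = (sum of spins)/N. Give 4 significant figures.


Step 1: Count up spins (+1): 6, down spins (-1): 6
Step 2: Total magnetization M = 6 - 6 = 0
Step 3: m = M/N = 0/12 = 0

0


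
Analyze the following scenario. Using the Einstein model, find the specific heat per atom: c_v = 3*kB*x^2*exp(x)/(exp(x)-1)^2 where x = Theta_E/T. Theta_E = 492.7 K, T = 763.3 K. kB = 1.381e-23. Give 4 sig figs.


Step 1: x = Theta_E/T = 492.7/763.3 = 0.6455
Step 2: x^2 = 0.4167
Step 3: exp(x) = 1.907
Step 4: c_v = 3*1.381e-23*0.4167*1.907/(1.907-1)^2 = 4.002e-23

4.002e-23


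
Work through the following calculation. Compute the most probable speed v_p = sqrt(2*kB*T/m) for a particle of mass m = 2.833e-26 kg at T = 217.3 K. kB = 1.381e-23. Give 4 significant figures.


Step 1: Numerator = 2*kB*T = 2*1.381e-23*217.3 = 6.002e-21
Step 2: Ratio = 6.002e-21 / 2.833e-26 = 2.119e+05
Step 3: v_p = sqrt(2.119e+05) = 460.3 m/s

460.3


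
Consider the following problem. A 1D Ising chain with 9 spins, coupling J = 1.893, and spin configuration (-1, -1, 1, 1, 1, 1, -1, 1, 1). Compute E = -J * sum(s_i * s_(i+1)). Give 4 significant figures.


Step 1: Nearest-neighbor products: 1, -1, 1, 1, 1, -1, -1, 1
Step 2: Sum of products = 2
Step 3: E = -1.893 * 2 = -3.786

-3.786


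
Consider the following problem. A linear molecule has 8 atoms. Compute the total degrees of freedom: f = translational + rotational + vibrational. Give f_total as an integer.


Step 1: Translational DOF = 3
Step 2: Rotational DOF (linear) = 2
Step 3: Vibrational DOF = 3*8 - 5 = 19
Step 4: Total = 3 + 2 + 19 = 24

24


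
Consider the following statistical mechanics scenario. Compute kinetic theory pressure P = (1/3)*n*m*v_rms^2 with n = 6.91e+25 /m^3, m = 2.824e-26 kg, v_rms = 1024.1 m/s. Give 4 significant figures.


Step 1: v_rms^2 = 1024.1^2 = 1.049e+06
Step 2: n*m = 6.91e+25*2.824e-26 = 1.951
Step 3: P = (1/3)*1.951*1.049e+06 = 6.822e+05 Pa

6.822e+05


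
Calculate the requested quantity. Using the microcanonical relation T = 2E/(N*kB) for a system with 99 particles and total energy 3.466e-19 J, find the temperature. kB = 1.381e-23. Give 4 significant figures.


Step 1: Numerator = 2*E = 2*3.466e-19 = 6.932e-19 J
Step 2: Denominator = N*kB = 99*1.381e-23 = 1.367e-21
Step 3: T = 6.932e-19 / 1.367e-21 = 507 K

507


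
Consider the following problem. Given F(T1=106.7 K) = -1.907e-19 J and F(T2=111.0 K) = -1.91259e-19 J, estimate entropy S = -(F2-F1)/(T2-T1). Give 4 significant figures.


Step 1: dF = F2 - F1 = -1.91259e-19 - (-1.907e-19) = -5.59e-22 J
Step 2: dT = T2 - T1 = 111.0 - 106.7 = 4.3 K
Step 3: S = -dF/dT = -(-5.59e-22)/4.3 = 1.3e-22 J/K

1.3e-22


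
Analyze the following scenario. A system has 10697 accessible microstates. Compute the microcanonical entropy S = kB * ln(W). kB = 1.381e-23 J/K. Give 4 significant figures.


Step 1: ln(W) = ln(10697) = 9.278
Step 2: S = kB * ln(W) = 1.381e-23 * 9.278
Step 3: S = 1.281e-22 J/K

1.281e-22


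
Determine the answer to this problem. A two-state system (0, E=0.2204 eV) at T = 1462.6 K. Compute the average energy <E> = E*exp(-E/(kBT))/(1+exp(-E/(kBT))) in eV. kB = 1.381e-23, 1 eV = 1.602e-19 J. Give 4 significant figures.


Step 1: beta*E = 0.2204*1.602e-19/(1.381e-23*1462.6) = 1.748
Step 2: exp(-beta*E) = 0.1741
Step 3: <E> = 0.2204*0.1741/(1+0.1741) = 0.03268 eV

0.03268


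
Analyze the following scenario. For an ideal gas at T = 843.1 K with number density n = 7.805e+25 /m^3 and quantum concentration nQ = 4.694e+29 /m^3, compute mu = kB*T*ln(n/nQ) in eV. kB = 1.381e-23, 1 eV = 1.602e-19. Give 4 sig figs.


Step 1: n/nQ = 7.805e+25/4.694e+29 = 0.0001663
Step 2: ln(n/nQ) = -8.702
Step 3: mu = kB*T*ln(n/nQ) = 1.164e-20*-8.702 = -1.013e-19 J
Step 4: Convert to eV: -1.013e-19/1.602e-19 = -0.6324 eV

-0.6324


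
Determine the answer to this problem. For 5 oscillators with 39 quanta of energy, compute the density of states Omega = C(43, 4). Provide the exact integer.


Step 1: Use binomial coefficient C(43, 4)
Step 2: Numerator = 43! / 39!
Step 3: Denominator = 4!
Step 4: Omega = 123410

123410


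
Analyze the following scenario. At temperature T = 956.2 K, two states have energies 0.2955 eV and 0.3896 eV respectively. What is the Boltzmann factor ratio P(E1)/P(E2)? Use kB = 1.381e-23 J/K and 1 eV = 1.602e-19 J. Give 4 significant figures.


Step 1: Compute energy difference dE = E1 - E2 = 0.2955 - 0.3896 = -0.0941 eV
Step 2: Convert to Joules: dE_J = -0.0941 * 1.602e-19 = -1.507e-20 J
Step 3: Compute exponent = -dE_J / (kB * T) = -(-1.507e-20) / (1.381e-23 * 956.2) = 1.142
Step 4: P(E1)/P(E2) = exp(1.142) = 3.132

3.132


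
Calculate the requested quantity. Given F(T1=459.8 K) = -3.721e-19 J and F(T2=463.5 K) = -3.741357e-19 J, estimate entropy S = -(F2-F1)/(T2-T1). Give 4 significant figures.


Step 1: dF = F2 - F1 = -3.741357e-19 - (-3.721e-19) = -2.0357e-21 J
Step 2: dT = T2 - T1 = 463.5 - 459.8 = 3.7 K
Step 3: S = -dF/dT = -(-2.0357e-21)/3.7 = 5.502e-22 J/K

5.502e-22


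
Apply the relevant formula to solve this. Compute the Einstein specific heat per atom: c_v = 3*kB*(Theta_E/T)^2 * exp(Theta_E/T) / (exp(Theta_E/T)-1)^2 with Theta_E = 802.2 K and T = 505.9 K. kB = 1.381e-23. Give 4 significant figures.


Step 1: x = Theta_E/T = 802.2/505.9 = 1.586
Step 2: x^2 = 2.514
Step 3: exp(x) = 4.883
Step 4: c_v = 3*1.381e-23*2.514*4.883/(4.883-1)^2 = 3.374e-23

3.374e-23


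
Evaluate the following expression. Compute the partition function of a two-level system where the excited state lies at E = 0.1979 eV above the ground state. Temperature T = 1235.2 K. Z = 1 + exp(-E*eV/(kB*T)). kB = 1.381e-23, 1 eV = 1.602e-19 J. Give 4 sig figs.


Step 1: Compute beta*E = E*eV/(kB*T) = 0.1979*1.602e-19/(1.381e-23*1235.2) = 1.859
Step 2: exp(-beta*E) = exp(-1.859) = 0.1559
Step 3: Z = 1 + 0.1559 = 1.156

1.156


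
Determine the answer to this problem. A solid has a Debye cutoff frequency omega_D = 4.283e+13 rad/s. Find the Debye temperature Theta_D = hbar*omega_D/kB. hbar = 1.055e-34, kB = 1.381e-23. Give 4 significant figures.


Step 1: hbar*omega_D = 1.055e-34 * 4.283e+13 = 4.519e-21 J
Step 2: Theta_D = 4.519e-21 / 1.381e-23
Step 3: Theta_D = 327.2 K

327.2


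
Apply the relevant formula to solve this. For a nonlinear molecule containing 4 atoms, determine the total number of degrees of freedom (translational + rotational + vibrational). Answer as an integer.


Step 1: Translational DOF = 3
Step 2: Rotational DOF (nonlinear) = 3
Step 3: Vibrational DOF = 3*4 - 6 = 6
Step 4: Total = 3 + 3 + 6 = 12

12


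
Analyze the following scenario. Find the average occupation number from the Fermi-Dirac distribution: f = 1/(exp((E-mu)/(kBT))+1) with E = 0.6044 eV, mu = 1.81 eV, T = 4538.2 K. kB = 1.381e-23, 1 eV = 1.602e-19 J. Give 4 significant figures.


Step 1: (E - mu) = 0.6044 - 1.81 = -1.206 eV
Step 2: Convert: (E-mu)*eV = -1.931e-19 J
Step 3: x = (E-mu)*eV/(kB*T) = -3.082
Step 4: f = 1/(exp(-3.082)+1) = 0.9561

0.9561


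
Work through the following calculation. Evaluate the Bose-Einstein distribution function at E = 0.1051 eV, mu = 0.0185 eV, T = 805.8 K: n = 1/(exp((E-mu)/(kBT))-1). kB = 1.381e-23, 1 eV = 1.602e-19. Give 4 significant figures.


Step 1: (E - mu) = 0.0866 eV
Step 2: x = (E-mu)*eV/(kB*T) = 0.0866*1.602e-19/(1.381e-23*805.8) = 1.247
Step 3: exp(x) = 3.479
Step 4: n = 1/(exp(x)-1) = 0.4034

0.4034


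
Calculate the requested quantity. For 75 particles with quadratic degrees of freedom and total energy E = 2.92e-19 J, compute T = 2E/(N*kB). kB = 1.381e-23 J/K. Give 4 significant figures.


Step 1: Numerator = 2*E = 2*2.92e-19 = 5.84e-19 J
Step 2: Denominator = N*kB = 75*1.381e-23 = 1.036e-21
Step 3: T = 5.84e-19 / 1.036e-21 = 563.8 K

563.8


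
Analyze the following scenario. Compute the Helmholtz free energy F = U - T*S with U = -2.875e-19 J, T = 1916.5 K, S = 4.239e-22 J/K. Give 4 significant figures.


Step 1: T*S = 1916.5 * 4.239e-22 = 8.124e-19 J
Step 2: F = U - T*S = -2.875e-19 - 8.124e-19
Step 3: F = -1.1e-18 J

-1.1e-18


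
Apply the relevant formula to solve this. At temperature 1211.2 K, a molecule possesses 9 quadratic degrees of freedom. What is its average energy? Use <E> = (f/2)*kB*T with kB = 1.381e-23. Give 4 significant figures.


Step 1: f/2 = 9/2 = 4.5
Step 2: kB*T = 1.381e-23 * 1211.2 = 1.673e-20
Step 3: <E> = 4.5 * 1.673e-20 = 7.527e-20 J

7.527e-20


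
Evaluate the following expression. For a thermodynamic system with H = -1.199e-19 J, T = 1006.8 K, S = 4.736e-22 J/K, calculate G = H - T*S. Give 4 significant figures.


Step 1: T*S = 1006.8 * 4.736e-22 = 4.768e-19 J
Step 2: G = H - T*S = -1.199e-19 - 4.768e-19
Step 3: G = -5.967e-19 J

-5.967e-19


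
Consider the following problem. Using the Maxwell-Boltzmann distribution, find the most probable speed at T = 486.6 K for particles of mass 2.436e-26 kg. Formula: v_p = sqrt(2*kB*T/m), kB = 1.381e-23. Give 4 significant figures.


Step 1: Numerator = 2*kB*T = 2*1.381e-23*486.6 = 1.344e-20
Step 2: Ratio = 1.344e-20 / 2.436e-26 = 5.517e+05
Step 3: v_p = sqrt(5.517e+05) = 742.8 m/s

742.8


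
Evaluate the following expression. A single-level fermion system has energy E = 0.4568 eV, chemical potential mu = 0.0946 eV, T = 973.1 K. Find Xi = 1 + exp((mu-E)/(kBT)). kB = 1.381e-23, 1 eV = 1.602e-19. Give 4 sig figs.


Step 1: (mu - E) = 0.0946 - 0.4568 = -0.3622 eV
Step 2: x = (mu-E)*eV/(kB*T) = -0.3622*1.602e-19/(1.381e-23*973.1) = -4.318
Step 3: exp(x) = 0.01333
Step 4: Xi = 1 + 0.01333 = 1.013

1.013


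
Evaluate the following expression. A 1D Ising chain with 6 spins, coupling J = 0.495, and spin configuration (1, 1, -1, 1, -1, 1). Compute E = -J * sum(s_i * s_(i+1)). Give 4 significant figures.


Step 1: Nearest-neighbor products: 1, -1, -1, -1, -1
Step 2: Sum of products = -3
Step 3: E = -0.495 * -3 = 1.485

1.485


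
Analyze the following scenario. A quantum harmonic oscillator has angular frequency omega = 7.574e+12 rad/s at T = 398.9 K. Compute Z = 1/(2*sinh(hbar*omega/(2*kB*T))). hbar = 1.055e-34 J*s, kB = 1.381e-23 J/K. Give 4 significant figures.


Step 1: Compute x = hbar*omega/(kB*T) = 1.055e-34*7.574e+12/(1.381e-23*398.9) = 0.1451
Step 2: x/2 = 0.07253
Step 3: sinh(x/2) = 0.07259
Step 4: Z = 1/(2*0.07259) = 6.888

6.888


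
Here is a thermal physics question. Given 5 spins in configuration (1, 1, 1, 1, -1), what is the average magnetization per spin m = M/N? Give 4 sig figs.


Step 1: Count up spins (+1): 4, down spins (-1): 1
Step 2: Total magnetization M = 4 - 1 = 3
Step 3: m = M/N = 3/5 = 0.6

0.6


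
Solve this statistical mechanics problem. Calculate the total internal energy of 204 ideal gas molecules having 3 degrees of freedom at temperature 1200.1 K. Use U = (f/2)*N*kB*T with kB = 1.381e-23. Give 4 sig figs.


Step 1: f/2 = 3/2 = 1.5
Step 2: N*kB*T = 204*1.381e-23*1200.1 = 3.381e-18
Step 3: U = 1.5 * 3.381e-18 = 5.071e-18 J

5.071e-18


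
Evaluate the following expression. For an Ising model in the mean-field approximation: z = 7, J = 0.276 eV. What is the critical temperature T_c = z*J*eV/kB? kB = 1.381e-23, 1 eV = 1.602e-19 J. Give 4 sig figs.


Step 1: z*J = 7*0.276 = 1.932 eV
Step 2: Convert to Joules: 1.932*1.602e-19 = 3.095e-19 J
Step 3: T_c = 3.095e-19 / 1.381e-23 = 2.241e+04 K

2.241e+04


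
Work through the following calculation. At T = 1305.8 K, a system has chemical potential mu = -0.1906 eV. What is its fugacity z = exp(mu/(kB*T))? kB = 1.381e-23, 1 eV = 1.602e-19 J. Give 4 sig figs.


Step 1: Convert mu to Joules: -0.1906*1.602e-19 = -3.053e-20 J
Step 2: kB*T = 1.381e-23*1305.8 = 1.803e-20 J
Step 3: mu/(kB*T) = -1.693
Step 4: z = exp(-1.693) = 0.1839

0.1839


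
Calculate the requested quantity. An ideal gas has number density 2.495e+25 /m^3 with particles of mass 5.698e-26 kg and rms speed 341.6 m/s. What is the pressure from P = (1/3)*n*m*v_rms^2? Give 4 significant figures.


Step 1: v_rms^2 = 341.6^2 = 1.167e+05
Step 2: n*m = 2.495e+25*5.698e-26 = 1.422
Step 3: P = (1/3)*1.422*1.167e+05 = 5.53e+04 Pa

5.53e+04


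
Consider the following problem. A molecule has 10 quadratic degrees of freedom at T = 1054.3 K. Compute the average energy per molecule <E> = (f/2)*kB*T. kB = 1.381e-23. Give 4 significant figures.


Step 1: f/2 = 10/2 = 5
Step 2: kB*T = 1.381e-23 * 1054.3 = 1.456e-20
Step 3: <E> = 5 * 1.456e-20 = 7.28e-20 J

7.28e-20


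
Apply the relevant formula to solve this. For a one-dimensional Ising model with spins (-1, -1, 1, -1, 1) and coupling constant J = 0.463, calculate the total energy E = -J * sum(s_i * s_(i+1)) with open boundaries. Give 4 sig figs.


Step 1: Nearest-neighbor products: 1, -1, -1, -1
Step 2: Sum of products = -2
Step 3: E = -0.463 * -2 = 0.926

0.926


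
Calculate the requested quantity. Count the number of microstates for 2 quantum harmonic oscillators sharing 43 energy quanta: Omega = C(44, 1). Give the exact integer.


Step 1: Use binomial coefficient C(44, 1)
Step 2: Numerator = 44! / 43!
Step 3: Denominator = 1!
Step 4: Omega = 44

44


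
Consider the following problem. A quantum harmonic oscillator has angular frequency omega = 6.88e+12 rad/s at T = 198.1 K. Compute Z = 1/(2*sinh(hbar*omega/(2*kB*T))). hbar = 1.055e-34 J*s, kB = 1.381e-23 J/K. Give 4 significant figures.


Step 1: Compute x = hbar*omega/(kB*T) = 1.055e-34*6.88e+12/(1.381e-23*198.1) = 0.2653
Step 2: x/2 = 0.1327
Step 3: sinh(x/2) = 0.133
Step 4: Z = 1/(2*0.133) = 3.758

3.758


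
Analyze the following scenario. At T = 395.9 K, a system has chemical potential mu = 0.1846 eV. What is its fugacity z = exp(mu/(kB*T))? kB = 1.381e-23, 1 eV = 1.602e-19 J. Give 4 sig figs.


Step 1: Convert mu to Joules: 0.1846*1.602e-19 = 2.957e-20 J
Step 2: kB*T = 1.381e-23*395.9 = 5.467e-21 J
Step 3: mu/(kB*T) = 5.409
Step 4: z = exp(5.409) = 223.4

223.4
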